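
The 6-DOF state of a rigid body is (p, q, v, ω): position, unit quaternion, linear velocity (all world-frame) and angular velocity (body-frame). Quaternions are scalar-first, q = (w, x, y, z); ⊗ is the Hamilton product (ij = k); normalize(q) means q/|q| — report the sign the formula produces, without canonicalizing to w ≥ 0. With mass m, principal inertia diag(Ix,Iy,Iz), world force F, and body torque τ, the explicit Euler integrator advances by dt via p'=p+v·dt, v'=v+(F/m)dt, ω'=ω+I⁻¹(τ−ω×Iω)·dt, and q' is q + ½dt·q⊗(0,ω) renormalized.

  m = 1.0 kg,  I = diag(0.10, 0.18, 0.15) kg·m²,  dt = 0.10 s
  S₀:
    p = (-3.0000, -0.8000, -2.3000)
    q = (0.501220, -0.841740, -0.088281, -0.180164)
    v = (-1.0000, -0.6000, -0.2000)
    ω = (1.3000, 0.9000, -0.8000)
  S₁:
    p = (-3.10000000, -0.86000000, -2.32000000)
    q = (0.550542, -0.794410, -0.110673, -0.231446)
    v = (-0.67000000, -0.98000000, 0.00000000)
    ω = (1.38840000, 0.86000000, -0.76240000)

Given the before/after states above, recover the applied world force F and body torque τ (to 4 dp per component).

F = (3.3000, -3.8000, 2.0000)
τ = (0.1100, -0.0200, 0.1500)

Δv = v₁−v₀ = (0.33000000, -0.38000000, 0.20000000)
m·(v₁−v₀)/dt = (3.3000, -3.8000, 2.0000)
Δω = ω₁−ω₀ = (0.08840000, -0.04000000, 0.03760000)
I·α + gyro = (0.1100, -0.0200, 0.1500)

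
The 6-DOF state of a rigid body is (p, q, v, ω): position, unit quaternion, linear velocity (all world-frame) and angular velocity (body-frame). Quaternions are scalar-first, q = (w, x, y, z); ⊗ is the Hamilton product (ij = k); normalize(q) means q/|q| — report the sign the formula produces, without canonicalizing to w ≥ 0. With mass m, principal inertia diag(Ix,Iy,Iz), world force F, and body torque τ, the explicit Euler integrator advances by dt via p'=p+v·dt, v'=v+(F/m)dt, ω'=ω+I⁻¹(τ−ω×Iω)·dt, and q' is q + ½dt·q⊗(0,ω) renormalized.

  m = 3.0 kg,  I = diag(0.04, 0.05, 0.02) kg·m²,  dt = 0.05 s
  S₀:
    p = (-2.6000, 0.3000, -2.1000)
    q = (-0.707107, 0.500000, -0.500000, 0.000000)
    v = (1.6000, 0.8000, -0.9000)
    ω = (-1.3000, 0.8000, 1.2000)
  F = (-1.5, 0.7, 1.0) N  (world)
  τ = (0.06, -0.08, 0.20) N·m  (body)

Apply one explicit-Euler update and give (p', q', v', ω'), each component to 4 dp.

α = I⁻¹(τ − ω×Iω) = (2.2200, -0.9760, 10.5200)
ω + α·dt = (-1.1890, 0.7512, 1.7260)
q⊗(0,ω) = (1.0500000, 0.3192391, -1.1656856, -1.0985284)
updated quaternion q' = (-0.6801, 0.5074, -0.5285, -0.0274)
linear accel F/m = (-0.5000, 0.2333, 0.3333)
new position p' = (-2.5200, 0.3400, -2.1450)
v' = v + a·dt = (1.5750, 0.8117, -0.8833)

p' = (-2.5200, 0.3400, -2.1450)
q' = (-0.6801, 0.5074, -0.5285, -0.0274)
v' = (1.5750, 0.8117, -0.8833)
ω' = (-1.1890, 0.7512, 1.7260)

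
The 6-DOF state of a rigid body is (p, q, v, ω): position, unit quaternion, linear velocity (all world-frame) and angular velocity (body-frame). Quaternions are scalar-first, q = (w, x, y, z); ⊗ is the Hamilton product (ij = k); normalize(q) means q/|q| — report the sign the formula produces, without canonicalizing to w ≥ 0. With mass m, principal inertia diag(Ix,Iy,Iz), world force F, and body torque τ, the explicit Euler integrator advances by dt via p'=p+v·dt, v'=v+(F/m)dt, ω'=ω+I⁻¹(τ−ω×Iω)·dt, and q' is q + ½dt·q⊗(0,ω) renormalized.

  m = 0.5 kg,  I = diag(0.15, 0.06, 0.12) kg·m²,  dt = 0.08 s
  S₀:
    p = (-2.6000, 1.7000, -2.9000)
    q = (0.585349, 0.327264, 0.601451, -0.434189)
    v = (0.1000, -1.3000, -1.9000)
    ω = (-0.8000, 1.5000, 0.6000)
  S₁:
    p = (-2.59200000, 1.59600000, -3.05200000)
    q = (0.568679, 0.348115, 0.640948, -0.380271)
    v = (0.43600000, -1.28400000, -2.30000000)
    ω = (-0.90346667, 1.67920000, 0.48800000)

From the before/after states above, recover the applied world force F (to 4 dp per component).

v₁ − v₀ = (0.33600000, 0.01600000, -0.40000000)
applied force F = (2.1000, 0.1000, -2.5000)

F = (2.1000, 0.1000, -2.5000)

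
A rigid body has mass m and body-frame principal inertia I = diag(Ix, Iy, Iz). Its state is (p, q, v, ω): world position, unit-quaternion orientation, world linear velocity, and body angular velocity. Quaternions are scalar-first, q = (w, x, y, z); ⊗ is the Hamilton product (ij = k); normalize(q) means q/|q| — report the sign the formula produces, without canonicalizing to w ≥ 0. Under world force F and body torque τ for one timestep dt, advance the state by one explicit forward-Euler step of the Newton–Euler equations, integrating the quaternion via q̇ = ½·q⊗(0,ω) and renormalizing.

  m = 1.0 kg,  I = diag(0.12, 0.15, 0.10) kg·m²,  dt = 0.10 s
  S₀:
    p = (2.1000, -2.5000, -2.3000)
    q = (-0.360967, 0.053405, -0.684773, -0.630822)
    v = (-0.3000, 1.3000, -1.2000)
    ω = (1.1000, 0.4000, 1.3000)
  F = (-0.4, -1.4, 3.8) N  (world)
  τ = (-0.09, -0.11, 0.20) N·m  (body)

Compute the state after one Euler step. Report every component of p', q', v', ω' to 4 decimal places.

p' = (2.0700, -2.3700, -2.4200)
q' = (-0.3080, 0.0017, -0.7274, -0.6132)
v' = (-0.3400, 1.1600, -0.8200)
ω' = (1.0467, 0.3076, 1.4868)

ω×(Iω) gyroscopic = (-0.0260, 0.0286, 0.0132)
α = I⁻¹(τ − ω×Iω) = (-0.5333, -0.9240, 1.8680)
ω' = ω + α·dt = (1.0467, 0.3076, 1.4868)
2q̇ = q⊗(0,ω) = (1.0352323, -1.0349398, -0.9077175, 0.3053552)
updated quaternion q' = (-0.3080, 0.0017, -0.7274, -0.6132)
p + v·dt = (2.0700, -2.3700, -2.4200)
v + (F/m)dt = (-0.3400, 1.1600, -0.8200)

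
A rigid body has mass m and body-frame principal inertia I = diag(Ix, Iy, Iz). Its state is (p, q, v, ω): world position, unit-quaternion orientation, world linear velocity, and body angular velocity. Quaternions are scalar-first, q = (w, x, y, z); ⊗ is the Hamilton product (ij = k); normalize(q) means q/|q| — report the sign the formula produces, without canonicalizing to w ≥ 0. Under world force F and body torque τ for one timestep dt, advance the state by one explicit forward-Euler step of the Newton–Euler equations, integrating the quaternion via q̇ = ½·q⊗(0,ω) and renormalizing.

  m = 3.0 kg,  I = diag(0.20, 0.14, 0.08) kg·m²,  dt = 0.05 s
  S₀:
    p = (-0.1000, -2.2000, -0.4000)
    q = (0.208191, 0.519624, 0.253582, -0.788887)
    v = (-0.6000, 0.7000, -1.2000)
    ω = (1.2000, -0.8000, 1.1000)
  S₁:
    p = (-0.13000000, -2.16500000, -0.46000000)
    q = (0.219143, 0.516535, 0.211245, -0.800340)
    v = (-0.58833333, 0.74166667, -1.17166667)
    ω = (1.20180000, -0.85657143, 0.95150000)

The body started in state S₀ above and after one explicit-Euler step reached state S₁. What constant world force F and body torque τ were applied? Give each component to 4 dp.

F = (0.7000, 2.5000, 1.7000)
τ = (0.0600, 0.0000, -0.1800)

velocity change Δv = (0.01166667, 0.04166667, 0.02833333)
F = m·Δv/dt = (0.7000, 2.5000, 1.7000)
Δω = ω₁−ω₀ = (0.00180000, -0.05657143, -0.14850000)
applied torque τ = (0.0600, 0.0000, -0.1800)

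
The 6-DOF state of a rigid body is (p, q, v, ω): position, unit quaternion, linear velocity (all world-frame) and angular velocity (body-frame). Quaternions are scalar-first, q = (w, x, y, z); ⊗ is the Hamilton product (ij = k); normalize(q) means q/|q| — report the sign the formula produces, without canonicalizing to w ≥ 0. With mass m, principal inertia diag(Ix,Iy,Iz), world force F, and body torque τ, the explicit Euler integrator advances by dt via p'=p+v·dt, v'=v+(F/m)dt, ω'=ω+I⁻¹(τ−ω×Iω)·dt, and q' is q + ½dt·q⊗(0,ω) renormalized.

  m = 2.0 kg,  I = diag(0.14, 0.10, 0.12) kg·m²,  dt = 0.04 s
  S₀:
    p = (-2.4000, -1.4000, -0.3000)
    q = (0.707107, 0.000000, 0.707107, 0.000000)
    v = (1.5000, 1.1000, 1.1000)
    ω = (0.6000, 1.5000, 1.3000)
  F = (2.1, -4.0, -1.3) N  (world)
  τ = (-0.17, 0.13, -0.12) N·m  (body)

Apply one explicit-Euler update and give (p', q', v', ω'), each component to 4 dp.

p' = (-2.3400, -1.3560, -0.2560)
q' = (0.6853, 0.0268, 0.7277, 0.0099)
v' = (1.5420, 1.0200, 1.0740)
ω' = (0.5403, 1.5458, 1.2720)

angular accel α = (-1.4929, 1.1440, -0.7000)
ω' = ω + α·dt = (0.5403, 1.5458, 1.2720)
q⊗(0,ω) = (-1.0606605, 1.3435033, 1.0606605, 0.4949749)
updated quaternion q' = (0.6853, 0.0268, 0.7277, 0.0099)
a = F/m = (1.0500, -2.0000, -0.6500)
new position p' = (-2.3400, -1.3560, -0.2560)
v + (F/m)dt = (1.5420, 1.0200, 1.0740)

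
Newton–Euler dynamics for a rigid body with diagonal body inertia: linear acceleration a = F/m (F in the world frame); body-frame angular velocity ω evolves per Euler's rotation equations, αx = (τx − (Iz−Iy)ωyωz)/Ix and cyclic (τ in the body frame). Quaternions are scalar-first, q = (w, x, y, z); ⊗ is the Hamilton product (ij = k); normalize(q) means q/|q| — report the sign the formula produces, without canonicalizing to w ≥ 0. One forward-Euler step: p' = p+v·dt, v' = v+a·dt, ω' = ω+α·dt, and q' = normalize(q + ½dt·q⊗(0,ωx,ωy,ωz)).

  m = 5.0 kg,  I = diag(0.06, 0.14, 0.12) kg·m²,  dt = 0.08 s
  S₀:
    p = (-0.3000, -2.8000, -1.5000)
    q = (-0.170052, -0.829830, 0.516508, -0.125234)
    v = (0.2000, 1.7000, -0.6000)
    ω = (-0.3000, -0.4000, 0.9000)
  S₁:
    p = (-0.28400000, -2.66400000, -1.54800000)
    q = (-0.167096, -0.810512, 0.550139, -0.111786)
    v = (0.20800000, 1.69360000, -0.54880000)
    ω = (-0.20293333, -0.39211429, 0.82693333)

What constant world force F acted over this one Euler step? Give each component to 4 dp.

v₁ − v₀ = (0.00800000, -0.00640000, 0.05120000)
applied force F = (0.5000, -0.4000, 3.2000)

F = (0.5000, -0.4000, 3.2000)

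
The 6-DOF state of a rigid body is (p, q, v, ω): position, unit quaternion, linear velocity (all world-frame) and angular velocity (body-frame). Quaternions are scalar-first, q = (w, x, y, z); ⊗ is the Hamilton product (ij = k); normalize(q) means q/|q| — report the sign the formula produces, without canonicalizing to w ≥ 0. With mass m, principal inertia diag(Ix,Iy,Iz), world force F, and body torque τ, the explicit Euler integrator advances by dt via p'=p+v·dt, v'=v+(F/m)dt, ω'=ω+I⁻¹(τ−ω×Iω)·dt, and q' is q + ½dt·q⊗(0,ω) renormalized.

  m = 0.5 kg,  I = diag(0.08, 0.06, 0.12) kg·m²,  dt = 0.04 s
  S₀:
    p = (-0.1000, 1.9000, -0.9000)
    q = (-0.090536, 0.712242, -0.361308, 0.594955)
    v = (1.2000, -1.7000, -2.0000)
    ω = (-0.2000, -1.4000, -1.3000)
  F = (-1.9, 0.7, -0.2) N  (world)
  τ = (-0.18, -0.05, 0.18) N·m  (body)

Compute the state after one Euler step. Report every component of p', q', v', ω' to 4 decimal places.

angular accel α = (-3.6150, -0.6600, 1.5467)
new body rate ω' = (-0.3446, -1.4264, -1.2381)
Hamilton product q⊗(0,ω) = (0.4100587, 1.3207446, 0.9336740, -0.9517036)
q + ½dt·q⊗(0,ω), renormalized = (-0.0823, 0.7381, -0.3424, 0.5755)
a = (-3.8000, 1.4000, -0.4000)
p' = p + v·dt = (-0.0520, 1.8320, -0.9800)
new velocity v' = (1.0480, -1.6440, -2.0160)

p' = (-0.0520, 1.8320, -0.9800)
q' = (-0.0823, 0.7381, -0.3424, 0.5755)
v' = (1.0480, -1.6440, -2.0160)
ω' = (-0.3446, -1.4264, -1.2381)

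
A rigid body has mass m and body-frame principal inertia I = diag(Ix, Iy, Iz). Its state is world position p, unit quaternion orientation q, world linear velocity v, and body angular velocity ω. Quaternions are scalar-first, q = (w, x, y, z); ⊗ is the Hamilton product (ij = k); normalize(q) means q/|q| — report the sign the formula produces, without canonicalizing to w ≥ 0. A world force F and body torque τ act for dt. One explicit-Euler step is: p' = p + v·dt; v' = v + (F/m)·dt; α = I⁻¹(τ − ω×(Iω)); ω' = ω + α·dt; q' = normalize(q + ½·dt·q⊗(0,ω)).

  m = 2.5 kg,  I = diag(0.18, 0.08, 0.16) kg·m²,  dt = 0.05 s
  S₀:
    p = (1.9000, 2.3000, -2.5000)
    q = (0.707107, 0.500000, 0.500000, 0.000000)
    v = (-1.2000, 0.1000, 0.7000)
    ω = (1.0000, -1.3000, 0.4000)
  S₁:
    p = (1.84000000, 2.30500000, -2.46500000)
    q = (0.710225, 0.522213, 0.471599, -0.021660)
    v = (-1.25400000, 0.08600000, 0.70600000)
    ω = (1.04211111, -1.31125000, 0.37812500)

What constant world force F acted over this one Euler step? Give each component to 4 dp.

velocity change Δv = (-0.05400000, -0.01400000, 0.00600000)
m·(v₁−v₀)/dt = (-2.7000, -0.7000, 0.3000)

F = (-2.7000, -0.7000, 0.3000)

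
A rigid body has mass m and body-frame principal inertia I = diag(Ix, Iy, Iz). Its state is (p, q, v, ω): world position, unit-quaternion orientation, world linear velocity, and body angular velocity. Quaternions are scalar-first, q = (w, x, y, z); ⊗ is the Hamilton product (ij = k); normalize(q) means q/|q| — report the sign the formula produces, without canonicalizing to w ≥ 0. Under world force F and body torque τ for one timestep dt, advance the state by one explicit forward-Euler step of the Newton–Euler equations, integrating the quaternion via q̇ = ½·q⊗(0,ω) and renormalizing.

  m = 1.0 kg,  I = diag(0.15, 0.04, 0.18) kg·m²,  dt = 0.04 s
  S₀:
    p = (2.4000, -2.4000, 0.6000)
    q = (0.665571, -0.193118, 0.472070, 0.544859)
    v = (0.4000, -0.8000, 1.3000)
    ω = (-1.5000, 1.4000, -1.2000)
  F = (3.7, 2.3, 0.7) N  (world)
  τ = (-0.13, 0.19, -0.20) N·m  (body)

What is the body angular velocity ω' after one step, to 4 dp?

ω' = (-1.4719, 1.6440, -1.2958)

α = I⁻¹(τ − ω×Iω) = (0.7013, 6.1000, -2.3944)
ω + α·dt = (-1.4719, 1.6440, -1.2958)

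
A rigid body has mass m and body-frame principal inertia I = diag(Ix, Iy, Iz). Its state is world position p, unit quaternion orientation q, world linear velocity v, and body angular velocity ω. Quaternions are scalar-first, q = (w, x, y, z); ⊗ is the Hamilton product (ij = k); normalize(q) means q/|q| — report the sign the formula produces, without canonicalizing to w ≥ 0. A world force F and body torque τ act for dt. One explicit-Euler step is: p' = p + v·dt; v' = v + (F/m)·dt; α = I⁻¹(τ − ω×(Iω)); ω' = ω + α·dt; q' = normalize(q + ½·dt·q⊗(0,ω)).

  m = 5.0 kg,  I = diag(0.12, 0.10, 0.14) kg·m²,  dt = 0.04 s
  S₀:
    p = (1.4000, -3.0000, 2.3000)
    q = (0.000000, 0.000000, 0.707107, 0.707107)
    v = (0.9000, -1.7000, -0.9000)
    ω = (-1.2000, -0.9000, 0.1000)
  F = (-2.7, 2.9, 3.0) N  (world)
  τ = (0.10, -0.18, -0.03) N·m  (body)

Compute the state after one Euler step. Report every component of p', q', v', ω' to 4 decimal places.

p' = p + v·dt = (1.4360, -3.0680, 2.2640)
v + (F/m)dt = (0.8784, -1.6768, -0.8760)
ω×(Iω) gyroscopic = (-0.0036, 0.0024, -0.0216)
angular accel α = (0.8633, -1.8240, -0.0600)
new body rate ω' = (-1.1655, -0.9730, 0.0976)
Hamilton product q⊗(0,ω) = (0.5656856, 0.7071070, -0.8485284, 0.8485284)
q' = normalize(q + ½dt·q⊗(0,ω)) = (0.0113, 0.0141, 0.6898, 0.7238)

p' = (1.4360, -3.0680, 2.2640)
q' = (0.0113, 0.0141, 0.6898, 0.7238)
v' = (0.8784, -1.6768, -0.8760)
ω' = (-1.1655, -0.9730, 0.0976)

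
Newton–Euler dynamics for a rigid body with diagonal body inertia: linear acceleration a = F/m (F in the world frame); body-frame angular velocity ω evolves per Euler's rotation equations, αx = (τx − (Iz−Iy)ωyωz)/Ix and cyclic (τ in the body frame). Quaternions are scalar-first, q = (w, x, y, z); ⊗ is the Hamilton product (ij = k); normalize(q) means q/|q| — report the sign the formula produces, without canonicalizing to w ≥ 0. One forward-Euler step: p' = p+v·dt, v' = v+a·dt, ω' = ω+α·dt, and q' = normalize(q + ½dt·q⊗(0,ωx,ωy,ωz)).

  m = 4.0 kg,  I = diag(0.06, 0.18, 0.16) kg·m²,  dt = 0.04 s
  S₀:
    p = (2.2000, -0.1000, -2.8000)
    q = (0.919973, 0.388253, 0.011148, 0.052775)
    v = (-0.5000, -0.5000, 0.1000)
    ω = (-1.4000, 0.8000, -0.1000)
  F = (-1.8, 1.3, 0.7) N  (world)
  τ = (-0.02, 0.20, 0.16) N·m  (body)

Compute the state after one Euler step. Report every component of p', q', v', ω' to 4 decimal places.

a = (-0.4500, 0.3250, 0.1750)
p + v·dt = (2.1800, -0.1200, -2.7960)
v' = v + a·dt = (-0.5180, -0.4870, 0.1070)
precession coupling ω×(Iω) = (0.0016, -0.0140, -0.1344)
α = I⁻¹(τ − ω×Iω) = (-0.3600, 1.1889, 1.8400)
new body rate ω' = (-1.4144, 0.8476, -0.0264)
Hamilton product q⊗(0,ω) = (0.5399133, -1.3312970, 0.7009187, 0.2342123)
updated quaternion q' = (0.9303, 0.3614, 0.0252, 0.0574)

p' = (2.1800, -0.1200, -2.7960)
q' = (0.9303, 0.3614, 0.0252, 0.0574)
v' = (-0.5180, -0.4870, 0.1070)
ω' = (-1.4144, 0.8476, -0.0264)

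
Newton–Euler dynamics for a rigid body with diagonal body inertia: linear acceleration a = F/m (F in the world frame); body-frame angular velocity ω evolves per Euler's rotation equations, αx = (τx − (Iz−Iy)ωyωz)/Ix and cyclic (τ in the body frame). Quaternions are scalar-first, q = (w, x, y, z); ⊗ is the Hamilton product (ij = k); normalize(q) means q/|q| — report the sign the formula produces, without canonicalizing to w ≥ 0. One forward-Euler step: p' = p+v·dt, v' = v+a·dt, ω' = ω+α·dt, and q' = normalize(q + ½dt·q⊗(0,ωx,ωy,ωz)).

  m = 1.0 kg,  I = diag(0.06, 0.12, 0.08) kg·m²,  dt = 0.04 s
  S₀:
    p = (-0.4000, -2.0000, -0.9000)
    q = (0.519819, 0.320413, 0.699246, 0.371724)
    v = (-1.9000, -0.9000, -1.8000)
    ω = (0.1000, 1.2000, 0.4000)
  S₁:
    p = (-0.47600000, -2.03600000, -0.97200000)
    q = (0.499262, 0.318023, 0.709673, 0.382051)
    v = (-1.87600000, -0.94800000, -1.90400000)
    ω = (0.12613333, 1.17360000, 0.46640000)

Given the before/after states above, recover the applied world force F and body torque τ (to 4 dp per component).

F = (0.6000, -1.2000, -2.6000)
τ = (0.0200, -0.0800, 0.1400)

rate change Δω = (0.02613333, -0.02640000, 0.06640000)
τ = I·(Δω/dt) + ω₀×(Iω₀) = (0.0200, -0.0800, 0.1400)
v₁ − v₀ = (0.02400000, -0.04800000, -0.10400000)
F = m·Δv/dt = (0.6000, -1.2000, -2.6000)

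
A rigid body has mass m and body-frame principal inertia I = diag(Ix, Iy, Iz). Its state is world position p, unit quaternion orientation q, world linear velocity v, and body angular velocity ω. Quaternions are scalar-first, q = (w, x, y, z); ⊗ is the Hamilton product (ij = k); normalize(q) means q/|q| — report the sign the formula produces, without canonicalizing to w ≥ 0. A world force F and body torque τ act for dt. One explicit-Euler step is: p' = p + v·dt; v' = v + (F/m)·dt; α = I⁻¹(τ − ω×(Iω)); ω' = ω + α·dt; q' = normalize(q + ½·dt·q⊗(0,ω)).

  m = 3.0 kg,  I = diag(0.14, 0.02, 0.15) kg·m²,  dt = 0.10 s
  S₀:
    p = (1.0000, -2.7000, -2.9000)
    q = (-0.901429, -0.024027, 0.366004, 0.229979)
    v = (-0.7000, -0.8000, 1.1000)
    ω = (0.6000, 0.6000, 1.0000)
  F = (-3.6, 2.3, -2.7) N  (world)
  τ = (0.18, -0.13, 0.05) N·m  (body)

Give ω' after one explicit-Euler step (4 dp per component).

ω' = (0.6729, -0.0200, 1.0621)

precession coupling ω×(Iω) = (0.0780, -0.0060, -0.0432)
angular accel α = (0.7286, -6.2000, 0.6213)
new body rate ω' = (0.6729, -0.0200, 1.0621)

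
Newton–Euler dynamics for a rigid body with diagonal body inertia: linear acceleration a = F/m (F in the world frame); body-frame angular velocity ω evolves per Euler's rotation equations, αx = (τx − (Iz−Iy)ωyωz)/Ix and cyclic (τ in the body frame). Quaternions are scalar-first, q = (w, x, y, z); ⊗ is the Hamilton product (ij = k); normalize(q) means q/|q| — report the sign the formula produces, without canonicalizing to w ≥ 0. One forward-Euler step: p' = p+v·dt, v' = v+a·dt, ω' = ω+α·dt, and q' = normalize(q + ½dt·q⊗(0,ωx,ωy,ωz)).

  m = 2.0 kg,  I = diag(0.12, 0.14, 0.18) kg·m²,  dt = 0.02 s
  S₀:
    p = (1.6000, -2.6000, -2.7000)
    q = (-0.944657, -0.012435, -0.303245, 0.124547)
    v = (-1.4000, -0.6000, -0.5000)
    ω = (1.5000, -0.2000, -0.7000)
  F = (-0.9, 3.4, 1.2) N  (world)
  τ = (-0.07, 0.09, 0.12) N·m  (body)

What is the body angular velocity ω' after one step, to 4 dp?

ω' = (1.4874, -0.1961, -0.6860)

precession coupling ω×(Iω) = (0.0056, 0.0630, -0.0060)
(τ − ω×Iω)/I = (-0.6300, 0.1929, 0.7000)
ω' = ω + α·dt = (1.4874, -0.1961, -0.6860)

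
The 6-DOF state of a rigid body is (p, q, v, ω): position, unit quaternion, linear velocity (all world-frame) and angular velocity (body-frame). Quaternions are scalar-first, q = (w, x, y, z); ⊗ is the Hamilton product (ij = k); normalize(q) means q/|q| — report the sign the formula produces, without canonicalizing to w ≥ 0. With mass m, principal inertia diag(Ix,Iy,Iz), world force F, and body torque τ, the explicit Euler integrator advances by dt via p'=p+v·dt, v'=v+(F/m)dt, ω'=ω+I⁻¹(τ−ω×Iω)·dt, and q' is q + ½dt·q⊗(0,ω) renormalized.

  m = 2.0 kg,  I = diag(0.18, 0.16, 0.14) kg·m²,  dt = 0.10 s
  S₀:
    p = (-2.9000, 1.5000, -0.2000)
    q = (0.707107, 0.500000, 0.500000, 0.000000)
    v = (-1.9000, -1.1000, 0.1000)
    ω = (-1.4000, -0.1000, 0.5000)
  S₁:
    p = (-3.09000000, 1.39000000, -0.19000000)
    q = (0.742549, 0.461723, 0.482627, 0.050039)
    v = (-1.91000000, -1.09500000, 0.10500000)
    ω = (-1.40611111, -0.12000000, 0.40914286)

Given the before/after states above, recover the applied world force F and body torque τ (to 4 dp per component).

rate change Δω = (-0.00611111, -0.02000000, -0.09085714)
applied torque τ = (-0.0100, -0.0600, -0.1300)
v₁ − v₀ = (-0.01000000, 0.00500000, 0.00500000)
m·(v₁−v₀)/dt = (-0.2000, 0.1000, 0.1000)

F = (-0.2000, 0.1000, 0.1000)
τ = (-0.0100, -0.0600, -0.1300)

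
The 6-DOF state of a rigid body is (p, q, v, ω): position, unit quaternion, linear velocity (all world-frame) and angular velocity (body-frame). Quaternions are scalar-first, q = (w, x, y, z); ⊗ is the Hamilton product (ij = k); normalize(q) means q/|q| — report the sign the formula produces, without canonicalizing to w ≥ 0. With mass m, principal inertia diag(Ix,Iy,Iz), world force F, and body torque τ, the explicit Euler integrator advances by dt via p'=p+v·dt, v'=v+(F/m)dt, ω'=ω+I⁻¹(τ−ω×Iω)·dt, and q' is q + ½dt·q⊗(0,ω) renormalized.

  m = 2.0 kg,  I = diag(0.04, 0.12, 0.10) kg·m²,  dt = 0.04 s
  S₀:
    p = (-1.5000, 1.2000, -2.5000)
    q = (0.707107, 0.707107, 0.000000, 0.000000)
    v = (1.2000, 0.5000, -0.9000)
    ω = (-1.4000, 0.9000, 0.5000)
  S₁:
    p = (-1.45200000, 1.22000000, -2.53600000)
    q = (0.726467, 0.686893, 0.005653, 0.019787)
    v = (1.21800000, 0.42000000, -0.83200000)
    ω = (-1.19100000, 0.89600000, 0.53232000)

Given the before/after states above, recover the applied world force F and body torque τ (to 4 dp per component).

rate change Δω = (0.20900000, -0.00400000, 0.03232000)
ω₀×(Iω₀) = (-0.0090, 0.0420, -0.1008)
τ = I·(Δω/dt) + ω₀×(Iω₀) = (0.2000, 0.0300, -0.0200)
v₁ − v₀ = (0.01800000, -0.08000000, 0.06800000)
applied force F = (0.9000, -4.0000, 3.4000)

F = (0.9000, -4.0000, 3.4000)
τ = (0.2000, 0.0300, -0.0200)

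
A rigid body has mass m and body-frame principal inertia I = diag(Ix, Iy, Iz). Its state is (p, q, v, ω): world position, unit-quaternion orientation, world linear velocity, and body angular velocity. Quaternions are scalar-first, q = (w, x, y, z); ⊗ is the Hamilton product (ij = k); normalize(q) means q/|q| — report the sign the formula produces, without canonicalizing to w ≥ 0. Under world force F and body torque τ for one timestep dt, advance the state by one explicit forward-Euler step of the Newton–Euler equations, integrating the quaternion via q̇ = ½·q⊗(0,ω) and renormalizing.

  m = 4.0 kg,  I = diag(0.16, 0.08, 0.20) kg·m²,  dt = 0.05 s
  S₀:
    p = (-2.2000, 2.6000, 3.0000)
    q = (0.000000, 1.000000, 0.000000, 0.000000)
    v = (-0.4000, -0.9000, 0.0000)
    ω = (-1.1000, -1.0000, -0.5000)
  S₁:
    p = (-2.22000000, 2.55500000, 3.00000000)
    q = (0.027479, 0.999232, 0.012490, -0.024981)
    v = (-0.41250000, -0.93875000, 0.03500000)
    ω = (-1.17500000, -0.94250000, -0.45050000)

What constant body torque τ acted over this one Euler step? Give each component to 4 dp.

ω₁ − ω₀ = (-0.07500000, 0.05750000, 0.04950000)
ω₀×(Iω₀) = (0.0600, -0.0220, -0.0880)
τ = I·(Δω/dt) + ω₀×(Iω₀) = (-0.1800, 0.0700, 0.1100)

τ = (-0.1800, 0.0700, 0.1100)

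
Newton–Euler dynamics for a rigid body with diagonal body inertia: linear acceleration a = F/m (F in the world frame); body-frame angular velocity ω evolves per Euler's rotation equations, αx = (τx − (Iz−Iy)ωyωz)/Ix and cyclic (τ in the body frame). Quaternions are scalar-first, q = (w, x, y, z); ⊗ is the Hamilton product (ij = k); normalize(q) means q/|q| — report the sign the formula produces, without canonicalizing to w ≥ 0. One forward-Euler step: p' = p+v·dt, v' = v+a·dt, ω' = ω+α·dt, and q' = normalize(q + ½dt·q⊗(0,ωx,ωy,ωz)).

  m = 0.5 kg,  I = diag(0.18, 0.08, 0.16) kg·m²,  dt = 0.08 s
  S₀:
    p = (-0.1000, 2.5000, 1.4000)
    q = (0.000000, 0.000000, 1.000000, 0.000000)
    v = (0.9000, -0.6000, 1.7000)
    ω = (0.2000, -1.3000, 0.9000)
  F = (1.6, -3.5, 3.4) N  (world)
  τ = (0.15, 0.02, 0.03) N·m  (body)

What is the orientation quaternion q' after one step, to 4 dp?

Hamilton product q⊗(0,ω) = (1.3000000, 0.9000000, 0.0000000, -0.2000000)
q + ½dt·q⊗(0,ω), renormalized = (0.0519, 0.0359, 0.9980, -0.0080)

q' = (0.0519, 0.0359, 0.9980, -0.0080)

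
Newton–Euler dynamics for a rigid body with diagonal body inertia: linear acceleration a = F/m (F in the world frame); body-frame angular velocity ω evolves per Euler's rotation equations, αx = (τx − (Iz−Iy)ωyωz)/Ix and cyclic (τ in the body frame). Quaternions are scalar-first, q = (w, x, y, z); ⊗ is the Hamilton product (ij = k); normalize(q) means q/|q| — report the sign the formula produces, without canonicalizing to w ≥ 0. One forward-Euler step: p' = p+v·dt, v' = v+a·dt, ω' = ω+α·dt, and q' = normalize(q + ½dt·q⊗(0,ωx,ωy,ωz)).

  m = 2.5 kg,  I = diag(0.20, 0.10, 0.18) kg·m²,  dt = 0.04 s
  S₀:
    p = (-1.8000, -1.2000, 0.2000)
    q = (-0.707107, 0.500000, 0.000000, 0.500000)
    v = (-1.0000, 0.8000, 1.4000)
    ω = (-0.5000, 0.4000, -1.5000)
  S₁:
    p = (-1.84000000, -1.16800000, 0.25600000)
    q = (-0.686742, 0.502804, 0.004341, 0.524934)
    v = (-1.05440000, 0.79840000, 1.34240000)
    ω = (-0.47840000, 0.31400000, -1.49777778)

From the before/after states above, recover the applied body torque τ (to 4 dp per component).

ω₁ − ω₀ = (0.02160000, -0.08600000, 0.00222222)
ω₀×(Iω₀) = (-0.0480, 0.0150, 0.0200)
τ = I·(Δω/dt) + ω₀×(Iω₀) = (0.0600, -0.2000, 0.0300)

τ = (0.0600, -0.2000, 0.0300)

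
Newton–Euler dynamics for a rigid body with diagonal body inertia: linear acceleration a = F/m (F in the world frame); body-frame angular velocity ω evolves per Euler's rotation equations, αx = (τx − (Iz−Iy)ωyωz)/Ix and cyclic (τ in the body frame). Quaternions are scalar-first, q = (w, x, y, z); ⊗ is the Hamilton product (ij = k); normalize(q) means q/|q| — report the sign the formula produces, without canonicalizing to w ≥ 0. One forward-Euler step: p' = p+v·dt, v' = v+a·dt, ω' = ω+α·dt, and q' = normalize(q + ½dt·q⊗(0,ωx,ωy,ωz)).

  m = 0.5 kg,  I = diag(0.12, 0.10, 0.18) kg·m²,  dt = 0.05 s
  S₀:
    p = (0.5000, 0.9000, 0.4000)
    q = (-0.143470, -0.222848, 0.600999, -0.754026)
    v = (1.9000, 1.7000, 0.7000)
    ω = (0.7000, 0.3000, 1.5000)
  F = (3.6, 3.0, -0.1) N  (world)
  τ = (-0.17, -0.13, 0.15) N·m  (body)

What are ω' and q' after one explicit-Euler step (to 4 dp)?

ω' = (0.6142, 0.2665, 1.5428)
q' = (-0.1157, -0.1970, 0.5946, -0.7709)

gyro term ω×Iω = (0.0360, -0.0630, -0.0042)
α = I⁻¹(τ − ω×Iω) = (-1.7167, -0.6700, 0.8567)
new body rate ω' = (0.6142, 0.2665, 1.5428)
q⊗(0,ω) = (1.1067329, 1.0272773, -0.2365872, -0.7027587)
updated quaternion q' = (-0.1157, -0.1970, 0.5946, -0.7709)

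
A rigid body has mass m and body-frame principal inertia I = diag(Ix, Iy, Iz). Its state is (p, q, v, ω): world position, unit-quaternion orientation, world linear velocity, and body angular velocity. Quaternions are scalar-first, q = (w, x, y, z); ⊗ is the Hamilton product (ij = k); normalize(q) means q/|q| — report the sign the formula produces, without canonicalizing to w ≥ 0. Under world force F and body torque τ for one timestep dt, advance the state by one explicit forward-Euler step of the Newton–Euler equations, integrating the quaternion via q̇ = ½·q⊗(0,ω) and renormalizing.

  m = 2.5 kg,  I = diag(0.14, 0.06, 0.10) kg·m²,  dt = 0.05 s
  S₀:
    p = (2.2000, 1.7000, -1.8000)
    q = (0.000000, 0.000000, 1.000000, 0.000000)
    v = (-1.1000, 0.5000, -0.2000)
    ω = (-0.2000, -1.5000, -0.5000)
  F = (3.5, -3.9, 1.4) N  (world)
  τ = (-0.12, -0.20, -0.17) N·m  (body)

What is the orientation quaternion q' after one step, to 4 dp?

2q̇ = q⊗(0,ω) = (1.5000000, -0.5000000, 0.0000000, 0.2000000)
q + ½dt·q⊗(0,ω), renormalized = (0.0375, -0.0125, 0.9992, 0.0050)

q' = (0.0375, -0.0125, 0.9992, 0.0050)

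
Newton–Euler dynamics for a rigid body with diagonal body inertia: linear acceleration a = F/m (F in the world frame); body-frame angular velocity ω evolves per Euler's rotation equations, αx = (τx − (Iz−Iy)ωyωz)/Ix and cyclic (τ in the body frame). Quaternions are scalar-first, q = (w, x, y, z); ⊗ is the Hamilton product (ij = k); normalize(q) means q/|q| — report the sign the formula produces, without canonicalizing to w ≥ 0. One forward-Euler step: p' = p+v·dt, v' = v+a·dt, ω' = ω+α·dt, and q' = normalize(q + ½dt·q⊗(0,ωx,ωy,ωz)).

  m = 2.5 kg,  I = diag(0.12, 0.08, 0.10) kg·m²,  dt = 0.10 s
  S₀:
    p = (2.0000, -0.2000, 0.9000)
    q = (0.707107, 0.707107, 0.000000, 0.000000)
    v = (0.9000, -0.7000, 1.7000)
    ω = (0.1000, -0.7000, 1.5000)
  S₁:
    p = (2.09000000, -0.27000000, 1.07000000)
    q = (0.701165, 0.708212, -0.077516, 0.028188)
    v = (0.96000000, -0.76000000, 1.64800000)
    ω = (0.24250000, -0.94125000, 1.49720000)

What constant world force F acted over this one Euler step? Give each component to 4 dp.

v₁ − v₀ = (0.06000000, -0.06000000, -0.05200000)
applied force F = (1.5000, -1.5000, -1.3000)

F = (1.5000, -1.5000, -1.3000)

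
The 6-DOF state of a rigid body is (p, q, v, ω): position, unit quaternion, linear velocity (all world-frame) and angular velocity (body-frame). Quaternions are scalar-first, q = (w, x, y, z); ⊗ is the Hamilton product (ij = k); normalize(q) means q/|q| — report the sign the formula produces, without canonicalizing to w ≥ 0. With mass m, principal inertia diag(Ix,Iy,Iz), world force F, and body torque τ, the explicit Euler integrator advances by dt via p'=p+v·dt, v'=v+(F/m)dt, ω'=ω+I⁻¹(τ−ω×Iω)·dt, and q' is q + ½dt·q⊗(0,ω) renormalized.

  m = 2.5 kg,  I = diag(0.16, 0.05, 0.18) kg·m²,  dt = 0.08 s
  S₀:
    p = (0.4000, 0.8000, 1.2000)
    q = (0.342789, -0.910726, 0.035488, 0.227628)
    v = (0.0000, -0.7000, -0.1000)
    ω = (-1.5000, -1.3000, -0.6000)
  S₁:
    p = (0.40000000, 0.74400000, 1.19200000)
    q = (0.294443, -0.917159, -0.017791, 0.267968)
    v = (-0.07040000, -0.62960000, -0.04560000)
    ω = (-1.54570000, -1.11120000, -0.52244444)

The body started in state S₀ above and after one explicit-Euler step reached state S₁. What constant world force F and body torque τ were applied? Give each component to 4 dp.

Δv = v₁−v₀ = (-0.07040000, 0.07040000, 0.05440000)
applied force F = (-2.2000, 2.2000, 1.7000)
rate change Δω = (-0.04570000, 0.18880000, 0.07755556)
gyro term ω₀×Iω₀ = (0.1014, -0.0180, -0.2145)
I·α + gyro = (0.0100, 0.1000, -0.0400)

F = (-2.2000, 2.2000, 1.7000)
τ = (0.0100, 0.1000, -0.0400)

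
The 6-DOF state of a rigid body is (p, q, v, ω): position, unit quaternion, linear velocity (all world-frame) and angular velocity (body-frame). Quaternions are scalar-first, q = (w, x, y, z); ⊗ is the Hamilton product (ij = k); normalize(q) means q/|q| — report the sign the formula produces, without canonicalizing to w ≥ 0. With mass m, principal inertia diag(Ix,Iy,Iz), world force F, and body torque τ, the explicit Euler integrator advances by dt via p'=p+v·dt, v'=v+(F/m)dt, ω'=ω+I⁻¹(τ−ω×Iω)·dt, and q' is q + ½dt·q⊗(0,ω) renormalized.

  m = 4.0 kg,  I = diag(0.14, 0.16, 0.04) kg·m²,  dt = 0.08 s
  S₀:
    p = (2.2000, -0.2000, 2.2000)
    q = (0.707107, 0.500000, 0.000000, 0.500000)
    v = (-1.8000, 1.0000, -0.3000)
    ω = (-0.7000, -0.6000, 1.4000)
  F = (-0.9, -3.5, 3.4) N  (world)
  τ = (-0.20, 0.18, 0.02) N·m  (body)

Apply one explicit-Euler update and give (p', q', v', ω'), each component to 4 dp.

p' = (2.0560, -0.1200, 2.1760)
q' = (0.6916, 0.4911, -0.0588, 0.5264)
v' = (-1.8180, 0.9300, -0.2320)
ω' = (-0.8719, -0.4610, 1.4232)

gyro term ω×Iω = (0.1008, -0.0980, 0.0084)
(τ − ω×Iω)/I = (-2.1486, 1.7375, 0.2900)
new body rate ω' = (-0.8719, -0.4610, 1.4232)
Hamilton product q⊗(0,ω) = (-0.3500000, -0.1949749, -1.4742642, 0.6899498)
q' = normalize(q + ½dt·q⊗(0,ω)) = (0.6916, 0.4911, -0.0588, 0.5264)
a = (-0.2250, -0.8750, 0.8500)
p + v·dt = (2.0560, -0.1200, 2.1760)
v' = v + a·dt = (-1.8180, 0.9300, -0.2320)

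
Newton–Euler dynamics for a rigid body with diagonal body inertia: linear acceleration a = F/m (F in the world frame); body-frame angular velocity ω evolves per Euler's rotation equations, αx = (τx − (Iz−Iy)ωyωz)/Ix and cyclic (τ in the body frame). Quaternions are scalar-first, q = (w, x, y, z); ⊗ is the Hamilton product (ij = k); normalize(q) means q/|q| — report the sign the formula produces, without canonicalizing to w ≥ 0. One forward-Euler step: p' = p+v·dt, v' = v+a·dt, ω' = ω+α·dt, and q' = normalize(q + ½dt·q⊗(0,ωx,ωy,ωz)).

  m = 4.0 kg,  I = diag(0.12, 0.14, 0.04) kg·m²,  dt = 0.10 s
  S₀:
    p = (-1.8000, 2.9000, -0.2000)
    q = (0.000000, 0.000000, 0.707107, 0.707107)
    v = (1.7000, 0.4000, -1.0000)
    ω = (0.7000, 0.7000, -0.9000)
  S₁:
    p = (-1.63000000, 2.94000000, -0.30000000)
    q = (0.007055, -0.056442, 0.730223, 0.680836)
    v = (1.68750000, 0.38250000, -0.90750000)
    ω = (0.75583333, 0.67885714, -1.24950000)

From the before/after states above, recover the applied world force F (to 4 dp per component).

F = (-0.5000, -0.7000, 3.7000)

velocity change Δv = (-0.01250000, -0.01750000, 0.09250000)
applied force F = (-0.5000, -0.7000, 3.7000)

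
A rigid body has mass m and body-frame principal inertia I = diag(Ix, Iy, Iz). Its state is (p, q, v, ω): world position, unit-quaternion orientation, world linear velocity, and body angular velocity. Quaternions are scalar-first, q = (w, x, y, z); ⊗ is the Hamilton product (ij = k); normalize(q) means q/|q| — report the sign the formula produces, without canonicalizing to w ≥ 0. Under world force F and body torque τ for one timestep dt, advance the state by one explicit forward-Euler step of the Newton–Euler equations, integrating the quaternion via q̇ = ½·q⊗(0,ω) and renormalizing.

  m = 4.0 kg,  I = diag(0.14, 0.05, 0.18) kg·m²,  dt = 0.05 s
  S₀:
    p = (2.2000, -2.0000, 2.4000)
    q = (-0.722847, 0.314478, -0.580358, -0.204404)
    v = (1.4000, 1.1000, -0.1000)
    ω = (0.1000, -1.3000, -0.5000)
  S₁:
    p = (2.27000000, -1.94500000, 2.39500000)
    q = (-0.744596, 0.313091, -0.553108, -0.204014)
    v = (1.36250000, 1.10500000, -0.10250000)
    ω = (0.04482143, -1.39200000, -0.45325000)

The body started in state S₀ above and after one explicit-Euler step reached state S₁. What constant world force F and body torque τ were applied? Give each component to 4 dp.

Δv = v₁−v₀ = (-0.03750000, 0.00500000, -0.00250000)
m·(v₁−v₀)/dt = (-3.0000, 0.4000, -0.2000)
Δω = ω₁−ω₀ = (-0.05517857, -0.09200000, 0.04675000)
τ = I·(Δω/dt) + ω₀×(Iω₀) = (-0.0700, -0.0900, 0.1800)

F = (-3.0000, 0.4000, -0.2000)
τ = (-0.0700, -0.0900, 0.1800)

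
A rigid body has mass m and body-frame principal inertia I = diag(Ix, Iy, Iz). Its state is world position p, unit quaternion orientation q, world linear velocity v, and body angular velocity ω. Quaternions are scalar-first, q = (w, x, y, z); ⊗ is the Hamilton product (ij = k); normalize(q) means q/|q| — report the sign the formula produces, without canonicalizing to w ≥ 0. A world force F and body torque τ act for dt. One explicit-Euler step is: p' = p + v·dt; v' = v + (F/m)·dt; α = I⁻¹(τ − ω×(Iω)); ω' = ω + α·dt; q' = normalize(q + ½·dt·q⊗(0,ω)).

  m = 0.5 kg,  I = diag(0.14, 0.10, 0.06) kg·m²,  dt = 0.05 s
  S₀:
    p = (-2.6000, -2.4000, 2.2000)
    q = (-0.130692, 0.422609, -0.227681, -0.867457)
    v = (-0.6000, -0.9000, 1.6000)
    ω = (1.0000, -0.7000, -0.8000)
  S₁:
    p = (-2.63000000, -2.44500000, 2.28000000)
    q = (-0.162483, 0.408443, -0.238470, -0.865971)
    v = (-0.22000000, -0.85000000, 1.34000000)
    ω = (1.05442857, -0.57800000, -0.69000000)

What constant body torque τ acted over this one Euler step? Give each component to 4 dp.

Δω = ω₁−ω₀ = (0.05442857, 0.12200000, 0.11000000)
applied torque τ = (0.1300, 0.1800, 0.1600)

τ = (0.1300, 0.1800, 0.1600)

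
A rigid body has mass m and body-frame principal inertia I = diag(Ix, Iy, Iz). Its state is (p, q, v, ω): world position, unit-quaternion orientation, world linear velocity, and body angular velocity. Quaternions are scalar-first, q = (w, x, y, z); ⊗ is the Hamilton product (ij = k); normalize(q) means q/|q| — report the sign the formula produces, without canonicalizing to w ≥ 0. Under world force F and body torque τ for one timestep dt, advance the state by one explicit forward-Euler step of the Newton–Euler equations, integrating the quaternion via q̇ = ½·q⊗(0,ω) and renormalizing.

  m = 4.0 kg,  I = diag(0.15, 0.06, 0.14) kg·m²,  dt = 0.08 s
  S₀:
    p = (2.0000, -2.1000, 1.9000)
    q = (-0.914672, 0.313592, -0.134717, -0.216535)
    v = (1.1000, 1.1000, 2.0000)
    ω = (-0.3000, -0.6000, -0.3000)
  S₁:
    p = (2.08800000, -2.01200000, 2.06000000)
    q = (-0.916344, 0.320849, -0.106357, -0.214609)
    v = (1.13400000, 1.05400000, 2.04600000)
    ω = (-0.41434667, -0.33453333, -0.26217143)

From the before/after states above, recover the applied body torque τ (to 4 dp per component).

ω₁ − ω₀ = (-0.11434667, 0.26546667, 0.03782857)
applied torque τ = (-0.2000, 0.2000, 0.0500)

τ = (-0.2000, 0.2000, 0.0500)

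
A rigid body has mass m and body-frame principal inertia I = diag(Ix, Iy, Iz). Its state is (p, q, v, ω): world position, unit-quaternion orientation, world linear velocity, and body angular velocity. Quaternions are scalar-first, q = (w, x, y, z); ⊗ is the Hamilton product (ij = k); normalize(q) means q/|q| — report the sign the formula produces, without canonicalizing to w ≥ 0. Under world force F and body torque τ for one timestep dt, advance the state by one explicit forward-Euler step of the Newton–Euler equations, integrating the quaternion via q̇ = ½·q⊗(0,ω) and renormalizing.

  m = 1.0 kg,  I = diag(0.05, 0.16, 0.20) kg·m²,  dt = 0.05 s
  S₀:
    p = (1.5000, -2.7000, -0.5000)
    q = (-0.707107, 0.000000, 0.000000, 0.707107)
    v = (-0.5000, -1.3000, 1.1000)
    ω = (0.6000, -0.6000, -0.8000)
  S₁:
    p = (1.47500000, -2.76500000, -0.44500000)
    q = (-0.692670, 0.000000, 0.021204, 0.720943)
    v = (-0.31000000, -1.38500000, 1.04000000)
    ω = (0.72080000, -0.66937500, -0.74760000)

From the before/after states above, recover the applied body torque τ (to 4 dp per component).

τ = (0.1400, -0.1500, 0.1700)

Δω = ω₁−ω₀ = (0.12080000, -0.06937500, 0.05240000)
gyro term ω₀×Iω₀ = (0.0192, 0.0720, -0.0396)
τ = I·(Δω/dt) + ω₀×(Iω₀) = (0.1400, -0.1500, 0.1700)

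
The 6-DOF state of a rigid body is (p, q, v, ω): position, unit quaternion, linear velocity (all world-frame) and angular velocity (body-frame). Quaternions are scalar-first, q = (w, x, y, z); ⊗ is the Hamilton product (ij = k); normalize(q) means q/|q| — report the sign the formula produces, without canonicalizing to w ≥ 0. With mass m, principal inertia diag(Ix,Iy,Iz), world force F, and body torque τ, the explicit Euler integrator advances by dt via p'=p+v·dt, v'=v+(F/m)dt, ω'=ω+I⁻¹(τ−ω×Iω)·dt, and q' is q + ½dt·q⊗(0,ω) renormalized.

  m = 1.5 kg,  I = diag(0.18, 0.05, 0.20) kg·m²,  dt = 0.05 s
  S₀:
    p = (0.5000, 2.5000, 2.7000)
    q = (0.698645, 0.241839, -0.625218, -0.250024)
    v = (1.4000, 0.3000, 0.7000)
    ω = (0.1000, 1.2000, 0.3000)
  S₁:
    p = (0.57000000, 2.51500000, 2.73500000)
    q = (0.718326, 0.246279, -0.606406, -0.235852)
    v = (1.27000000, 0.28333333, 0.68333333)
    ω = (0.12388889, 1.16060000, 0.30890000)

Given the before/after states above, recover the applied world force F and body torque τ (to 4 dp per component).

F = (-3.9000, -0.5000, -0.5000)
τ = (0.1400, -0.0400, 0.0200)

rate change Δω = (0.02388889, -0.03940000, 0.00890000)
ω₀×(Iω₀) = (0.0540, -0.0006, -0.0156)
I·α + gyro = (0.1400, -0.0400, 0.0200)
Δv = v₁−v₀ = (-0.13000000, -0.01666667, -0.01666667)
F = m·Δv/dt = (-3.9000, -0.5000, -0.5000)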